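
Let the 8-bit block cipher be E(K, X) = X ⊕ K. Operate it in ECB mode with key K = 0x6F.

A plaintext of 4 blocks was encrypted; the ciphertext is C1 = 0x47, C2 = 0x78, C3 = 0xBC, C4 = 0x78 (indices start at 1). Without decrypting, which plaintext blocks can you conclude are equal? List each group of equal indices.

ECB encrypts each block independently with the same key, so equal ciphertext blocks imply equal plaintext blocks.
C2 = C4 = 0x78, so P2 = P4.

P2 = P4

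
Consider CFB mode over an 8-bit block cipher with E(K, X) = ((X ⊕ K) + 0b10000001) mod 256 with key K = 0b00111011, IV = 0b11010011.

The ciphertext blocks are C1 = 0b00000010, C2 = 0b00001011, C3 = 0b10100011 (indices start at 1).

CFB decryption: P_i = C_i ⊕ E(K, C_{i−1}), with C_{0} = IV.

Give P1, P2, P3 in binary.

P1: E(K, 0b11010011) = 0b01101001; 0b00000010 ⊕ 0b01101001 = 0b01101011.
P2: E(K, 0b00000010) = 0b10111010; 0b00001011 ⊕ 0b10111010 = 0b10110001.
P3: E(K, 0b00001011) = 0b10110001; 0b10100011 ⊕ 0b10110001 = 0b00010010.

P1 = 0b01101011, P2 = 0b10110001, P3 = 0b00010010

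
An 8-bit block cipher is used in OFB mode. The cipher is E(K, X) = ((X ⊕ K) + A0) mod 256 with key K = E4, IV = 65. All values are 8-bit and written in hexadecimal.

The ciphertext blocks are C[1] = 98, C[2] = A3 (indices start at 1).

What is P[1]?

OFB decryption: S_i = E(K, S_{i−1}) with S_{0} = IV; P_i = C_i ⊕ S_i.
P[1]: S = E(K, 65) = 21; 98 ⊕ 21 = B9.

P[1] = B9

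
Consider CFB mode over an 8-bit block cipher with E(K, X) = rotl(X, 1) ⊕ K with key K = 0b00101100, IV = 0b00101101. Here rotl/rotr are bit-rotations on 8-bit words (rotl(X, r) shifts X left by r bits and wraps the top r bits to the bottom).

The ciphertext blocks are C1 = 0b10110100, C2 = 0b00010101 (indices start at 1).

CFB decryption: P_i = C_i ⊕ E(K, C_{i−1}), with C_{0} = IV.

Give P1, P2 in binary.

P1 = 0b11000010, P2 = 0b01010000

P1: E(K, 0b00101101) = 0b01110110; 0b10110100 ⊕ 0b01110110 = 0b11000010.
P2: E(K, 0b10110100) = 0b01000101; 0b00010101 ⊕ 0b01000101 = 0b01010000.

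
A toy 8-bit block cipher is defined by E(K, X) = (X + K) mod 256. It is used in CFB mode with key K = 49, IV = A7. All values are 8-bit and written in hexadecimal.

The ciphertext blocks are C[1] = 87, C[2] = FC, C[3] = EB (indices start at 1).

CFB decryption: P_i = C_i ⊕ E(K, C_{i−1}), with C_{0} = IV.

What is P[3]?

P[3] = AE

P[3]: E(K, FC) = 45; EB ⊕ 45 = AE.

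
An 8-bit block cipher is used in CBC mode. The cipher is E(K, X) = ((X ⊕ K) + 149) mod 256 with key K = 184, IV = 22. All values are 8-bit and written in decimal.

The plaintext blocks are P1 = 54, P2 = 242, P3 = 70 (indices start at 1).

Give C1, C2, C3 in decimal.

C1 = 45, C2 = 252, C3 = 151

CBC encryption: C_i = E(K, P_i ⊕ C_{i−1}), with C_{0} = IV.
C1: P1 ⊕ 22 = 32; E(K, 32) = 45.
C2: P2 ⊕ 45 = 223; E(K, 223) = 252.
C3: P3 ⊕ 252 = 186; E(K, 186) = 151.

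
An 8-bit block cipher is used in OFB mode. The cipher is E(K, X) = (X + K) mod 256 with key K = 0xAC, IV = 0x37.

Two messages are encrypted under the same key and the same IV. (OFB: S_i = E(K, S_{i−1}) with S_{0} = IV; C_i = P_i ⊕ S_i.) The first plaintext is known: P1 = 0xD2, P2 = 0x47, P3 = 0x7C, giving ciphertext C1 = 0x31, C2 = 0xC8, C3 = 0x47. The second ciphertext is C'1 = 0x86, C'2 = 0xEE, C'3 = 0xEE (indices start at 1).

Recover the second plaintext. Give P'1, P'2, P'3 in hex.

P'1 = 0x65, P'2 = 0x61, P'3 = 0xD5

In OFB with a reused IV, both messages share the same keystream S_i, so C_i ⊕ C'_i = P_i ⊕ P'_i and thus P'_i = P_i ⊕ C_i ⊕ C'_i.
P'1: 0xD2 ⊕ 0x31 ⊕ 0x86 = 0x65.
P'2: 0x47 ⊕ 0xC8 ⊕ 0xEE = 0x61.
P'3: 0x7C ⊕ 0x47 ⊕ 0xEE = 0xD5.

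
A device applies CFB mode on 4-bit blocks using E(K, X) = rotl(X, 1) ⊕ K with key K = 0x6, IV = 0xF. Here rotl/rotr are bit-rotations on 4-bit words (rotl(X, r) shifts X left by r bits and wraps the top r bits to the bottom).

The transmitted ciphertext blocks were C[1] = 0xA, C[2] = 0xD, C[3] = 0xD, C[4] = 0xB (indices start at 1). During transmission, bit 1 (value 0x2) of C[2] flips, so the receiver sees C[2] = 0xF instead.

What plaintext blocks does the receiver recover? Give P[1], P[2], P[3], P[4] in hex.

P[1] = 0x3, P[2] = 0xC, P[3] = 0x4, P[4] = 0x6

CFB decryption: P_i = C_i ⊕ E(K, C_{i−1}), with C_{0} = IV.
Only C[2] changed, to 0xF. In CFB, a change in C_i flips the same bit in P_i and garbles P_{i+1}. Decrypting the received ciphertext:
P[1]: E(K, 0xF) = 0x9; 0xA ⊕ 0x9 = 0x3.
P[2]: E(K, 0xA) = 0x3; 0xF ⊕ 0x3 = 0xC.
P[3]: E(K, 0xF) = 0x9; 0xD ⊕ 0x9 = 0x4.
P[4]: E(K, 0xD) = 0xD; 0xB ⊕ 0xD = 0x6.
Blocks that differ from the original plaintext: P[2], P[3].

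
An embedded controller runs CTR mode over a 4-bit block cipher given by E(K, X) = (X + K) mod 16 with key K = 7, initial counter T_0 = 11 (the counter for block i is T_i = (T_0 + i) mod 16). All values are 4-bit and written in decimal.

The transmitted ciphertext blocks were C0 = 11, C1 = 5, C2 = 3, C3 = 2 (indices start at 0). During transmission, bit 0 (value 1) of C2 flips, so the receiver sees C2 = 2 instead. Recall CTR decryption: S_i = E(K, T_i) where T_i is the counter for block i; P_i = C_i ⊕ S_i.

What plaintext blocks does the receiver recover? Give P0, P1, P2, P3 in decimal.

Only C2 changed, to 2. In CTR, a change in C_i flips the same bit in P_i only; the keystream is unaffected. Decrypting the received ciphertext:
P0: T = 11, S = E(K, T) = 2; 11 ⊕ 2 = 9.
P1: T = 12, S = E(K, T) = 3; 5 ⊕ 3 = 6.
P2: T = 13, S = E(K, T) = 4; 2 ⊕ 4 = 6.
P3: T = 14, S = E(K, T) = 5; 2 ⊕ 5 = 7.
Blocks that differ from the original plaintext: P2.

P0 = 9, P1 = 6, P2 = 6, P3 = 7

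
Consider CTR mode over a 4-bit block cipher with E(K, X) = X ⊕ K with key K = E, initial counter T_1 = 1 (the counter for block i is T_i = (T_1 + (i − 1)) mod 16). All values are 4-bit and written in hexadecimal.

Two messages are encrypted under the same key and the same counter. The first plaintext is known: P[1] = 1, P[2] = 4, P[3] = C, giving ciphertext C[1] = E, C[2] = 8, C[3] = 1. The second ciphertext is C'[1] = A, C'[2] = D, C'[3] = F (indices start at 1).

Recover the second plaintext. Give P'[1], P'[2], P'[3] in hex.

In CTR with a reused counter, both messages share the same keystream S_i, so C_i ⊕ C'_i = P_i ⊕ P'_i and thus P'_i = P_i ⊕ C_i ⊕ C'_i.
P'[1]: 1 ⊕ E ⊕ A = 5.
P'[2]: 4 ⊕ 8 ⊕ D = 1.
P'[3]: C ⊕ 1 ⊕ F = 2.

P'[1] = 5, P'[2] = 1, P'[3] = 2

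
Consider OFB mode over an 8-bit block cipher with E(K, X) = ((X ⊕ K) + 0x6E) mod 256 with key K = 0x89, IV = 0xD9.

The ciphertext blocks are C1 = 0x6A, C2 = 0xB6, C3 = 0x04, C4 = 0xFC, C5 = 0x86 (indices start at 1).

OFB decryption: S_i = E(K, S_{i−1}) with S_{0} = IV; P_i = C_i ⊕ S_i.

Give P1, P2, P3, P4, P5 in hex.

P1 = 0xD4, P2 = 0x13, P3 = 0x9E, P4 = 0x7D, P5 = 0xF0

P1: S = E(K, 0xD9) = 0xBE; 0x6A ⊕ 0xBE = 0xD4.
P2: S = E(K, 0xBE) = 0xA5; 0xB6 ⊕ 0xA5 = 0x13.
P3: S = E(K, 0xA5) = 0x9A; 0x04 ⊕ 0x9A = 0x9E.
P4: S = E(K, 0x9A) = 0x81; 0xFC ⊕ 0x81 = 0x7D.
P5: S = E(K, 0x81) = 0x76; 0x86 ⊕ 0x76 = 0xF0.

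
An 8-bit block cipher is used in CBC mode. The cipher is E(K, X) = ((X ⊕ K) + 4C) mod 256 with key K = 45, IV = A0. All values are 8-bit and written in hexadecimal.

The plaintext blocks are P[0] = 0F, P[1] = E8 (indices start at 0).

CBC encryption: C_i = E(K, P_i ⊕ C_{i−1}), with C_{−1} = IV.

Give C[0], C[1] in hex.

C[0]: P[0] ⊕ A0 = AF; E(K, AF) = 36.
C[1]: P[1] ⊕ 36 = DE; E(K, DE) = E7.

C[0] = 36, C[1] = E7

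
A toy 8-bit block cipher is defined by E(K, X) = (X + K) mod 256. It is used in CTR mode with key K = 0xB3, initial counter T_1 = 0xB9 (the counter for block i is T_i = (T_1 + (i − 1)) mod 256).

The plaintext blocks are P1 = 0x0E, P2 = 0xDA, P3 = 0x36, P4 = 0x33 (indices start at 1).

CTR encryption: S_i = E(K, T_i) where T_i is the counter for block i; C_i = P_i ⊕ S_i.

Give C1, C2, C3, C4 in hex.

C1: T = 0xB9, S = E(K, T) = 0x6C; 0x0E ⊕ 0x6C = 0x62.
C2: T = 0xBA, S = E(K, T) = 0x6D; 0xDA ⊕ 0x6D = 0xB7.
C3: T = 0xBB, S = E(K, T) = 0x6E; 0x36 ⊕ 0x6E = 0x58.
C4: T = 0xBC, S = E(K, T) = 0x6F; 0x33 ⊕ 0x6F = 0x5C.

C1 = 0x62, C2 = 0xB7, C3 = 0x58, C4 = 0x5C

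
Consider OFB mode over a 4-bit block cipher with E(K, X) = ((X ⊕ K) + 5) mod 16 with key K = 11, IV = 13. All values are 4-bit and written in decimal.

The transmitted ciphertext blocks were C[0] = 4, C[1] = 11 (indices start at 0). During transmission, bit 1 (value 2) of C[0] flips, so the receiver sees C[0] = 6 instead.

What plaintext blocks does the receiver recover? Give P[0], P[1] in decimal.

P[0] = 13, P[1] = 14

OFB decryption: S_i = E(K, S_{i−1}) with S_{−1} = IV; P_i = C_i ⊕ S_i.
Only C[0] changed, to 6. In OFB, a change in C_i flips the same bit in P_i only; the keystream is unaffected. Decrypting the received ciphertext:
P[0]: S = E(K, 13) = 11; 6 ⊕ 11 = 13.
P[1]: S = E(K, 11) = 5; 11 ⊕ 5 = 14.
Blocks that differ from the original plaintext: P[0].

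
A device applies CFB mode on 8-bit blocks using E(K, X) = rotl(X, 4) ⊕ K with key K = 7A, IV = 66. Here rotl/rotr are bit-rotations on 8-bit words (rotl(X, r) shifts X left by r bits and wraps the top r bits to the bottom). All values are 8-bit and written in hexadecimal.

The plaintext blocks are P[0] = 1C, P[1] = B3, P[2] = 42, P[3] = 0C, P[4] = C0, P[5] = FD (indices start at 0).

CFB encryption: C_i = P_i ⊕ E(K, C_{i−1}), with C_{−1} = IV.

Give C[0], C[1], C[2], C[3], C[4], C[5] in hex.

C[0] = 00, C[1] = C9, C[2] = A4, C[3] = 3C, C[4] = 79, C[5] = 10

C[0]: E(K, 66) = 1C; 1C ⊕ 1C = 00.
C[1]: E(K, 00) = 7A; B3 ⊕ 7A = C9.
C[2]: E(K, C9) = E6; 42 ⊕ E6 = A4.
C[3]: E(K, A4) = 30; 0C ⊕ 30 = 3C.
C[4]: E(K, 3C) = B9; C0 ⊕ B9 = 79.
C[5]: E(K, 79) = ED; FD ⊕ ED = 10.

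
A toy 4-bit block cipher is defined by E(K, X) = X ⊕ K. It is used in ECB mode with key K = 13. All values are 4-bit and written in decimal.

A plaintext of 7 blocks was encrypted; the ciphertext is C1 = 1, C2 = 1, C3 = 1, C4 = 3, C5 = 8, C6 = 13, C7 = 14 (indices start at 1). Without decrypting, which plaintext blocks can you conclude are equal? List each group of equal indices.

ECB encrypts each block independently with the same key, so equal ciphertext blocks imply equal plaintext blocks.
C1 = C2 = C3 = 1, so P1 = P2 = P3.

P1 = P2 = P3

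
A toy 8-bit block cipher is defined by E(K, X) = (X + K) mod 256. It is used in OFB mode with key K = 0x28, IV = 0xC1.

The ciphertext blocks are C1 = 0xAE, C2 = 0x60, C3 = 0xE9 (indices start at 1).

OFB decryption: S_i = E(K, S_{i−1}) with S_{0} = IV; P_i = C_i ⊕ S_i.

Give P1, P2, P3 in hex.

P1 = 0x47, P2 = 0x71, P3 = 0xD0

P1: S = E(K, 0xC1) = 0xE9; 0xAE ⊕ 0xE9 = 0x47.
P2: S = E(K, 0xE9) = 0x11; 0x60 ⊕ 0x11 = 0x71.
P3: S = E(K, 0x11) = 0x39; 0xE9 ⊕ 0x39 = 0xD0.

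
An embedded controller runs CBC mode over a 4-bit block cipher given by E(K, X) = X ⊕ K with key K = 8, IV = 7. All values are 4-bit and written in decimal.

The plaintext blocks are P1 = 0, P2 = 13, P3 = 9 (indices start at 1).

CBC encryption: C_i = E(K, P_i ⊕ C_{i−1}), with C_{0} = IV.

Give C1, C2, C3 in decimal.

C1 = 15, C2 = 10, C3 = 11

C1: P1 ⊕ 7 = 7; E(K, 7) = 15.
C2: P2 ⊕ 15 = 2; E(K, 2) = 10.
C3: P3 ⊕ 10 = 3; E(K, 3) = 11.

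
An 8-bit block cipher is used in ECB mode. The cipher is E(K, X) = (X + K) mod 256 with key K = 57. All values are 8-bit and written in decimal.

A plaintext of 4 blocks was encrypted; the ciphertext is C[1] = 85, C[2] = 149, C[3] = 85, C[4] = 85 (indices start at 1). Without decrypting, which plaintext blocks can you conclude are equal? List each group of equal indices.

P[1] = P[3] = P[4]

ECB encrypts each block independently with the same key, so equal ciphertext blocks imply equal plaintext blocks.
C[1] = C[3] = C[4] = 85, so P[1] = P[3] = P[4].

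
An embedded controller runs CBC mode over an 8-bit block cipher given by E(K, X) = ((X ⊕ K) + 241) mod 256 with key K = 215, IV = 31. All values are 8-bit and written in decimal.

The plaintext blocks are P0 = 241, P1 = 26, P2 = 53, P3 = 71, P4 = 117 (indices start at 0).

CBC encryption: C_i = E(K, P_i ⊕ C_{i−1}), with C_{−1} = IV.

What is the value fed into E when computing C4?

217

C0: P0 ⊕ 31 = 238; E(K, 238) = 42.
C1: P1 ⊕ 42 = 48; E(K, 48) = 216.
C2: P2 ⊕ 216 = 237; E(K, 237) = 43.
C3: P3 ⊕ 43 = 108; E(K, 108) = 172.
C4: P4 ⊕ 172 = 217; E(K, 217) = 255.
So the input to E for block 4 is 217.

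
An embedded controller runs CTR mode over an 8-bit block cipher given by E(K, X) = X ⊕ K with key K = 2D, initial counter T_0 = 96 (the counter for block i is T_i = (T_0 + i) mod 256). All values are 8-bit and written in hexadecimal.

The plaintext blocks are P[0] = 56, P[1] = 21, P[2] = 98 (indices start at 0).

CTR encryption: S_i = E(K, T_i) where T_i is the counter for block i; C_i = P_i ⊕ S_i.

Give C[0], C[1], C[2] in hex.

C[0] = ED, C[1] = 9B, C[2] = 2D

C[0]: T = 96, S = E(K, T) = BB; 56 ⊕ BB = ED.
C[1]: T = 97, S = E(K, T) = BA; 21 ⊕ BA = 9B.
C[2]: T = 98, S = E(K, T) = B5; 98 ⊕ B5 = 2D.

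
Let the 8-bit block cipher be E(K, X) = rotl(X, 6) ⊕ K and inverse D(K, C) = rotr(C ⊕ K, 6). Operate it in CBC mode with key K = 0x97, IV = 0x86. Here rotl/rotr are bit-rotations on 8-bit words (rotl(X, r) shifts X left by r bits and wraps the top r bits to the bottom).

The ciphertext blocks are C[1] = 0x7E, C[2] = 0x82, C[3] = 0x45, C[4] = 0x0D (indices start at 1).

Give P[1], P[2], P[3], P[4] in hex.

CBC decryption: P_i = D(K, C_i) ⊕ C_{i−1}, with C_{0} = IV.
P[1]: D(K, 0x7E) = 0xA7; 0xA7 ⊕ 0x86 = 0x21.
P[2]: D(K, 0x82) = 0x54; 0x54 ⊕ 0x7E = 0x2A.
P[3]: D(K, 0x45) = 0x4B; 0x4B ⊕ 0x82 = 0xC9.
P[4]: D(K, 0x0D) = 0x6A; 0x6A ⊕ 0x45 = 0x2F.

P[1] = 0x21, P[2] = 0x2A, P[3] = 0xC9, P[4] = 0x2F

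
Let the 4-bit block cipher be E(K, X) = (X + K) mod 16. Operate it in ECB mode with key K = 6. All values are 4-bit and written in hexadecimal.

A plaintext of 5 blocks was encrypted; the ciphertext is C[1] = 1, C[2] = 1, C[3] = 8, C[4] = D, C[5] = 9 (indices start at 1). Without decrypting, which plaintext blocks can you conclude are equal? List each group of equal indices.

ECB encrypts each block independently with the same key, so equal ciphertext blocks imply equal plaintext blocks.
C[1] = C[2] = 1, so P[1] = P[2].

P[1] = P[2]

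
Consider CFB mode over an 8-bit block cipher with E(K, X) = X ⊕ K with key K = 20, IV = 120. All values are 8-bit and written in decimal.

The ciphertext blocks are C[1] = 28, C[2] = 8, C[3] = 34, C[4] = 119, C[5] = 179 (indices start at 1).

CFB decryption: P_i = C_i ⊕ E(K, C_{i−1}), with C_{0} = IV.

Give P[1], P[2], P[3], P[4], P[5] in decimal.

P[1]: E(K, 120) = 108; 28 ⊕ 108 = 112.
P[2]: E(K, 28) = 8; 8 ⊕ 8 = 0.
P[3]: E(K, 8) = 28; 34 ⊕ 28 = 62.
P[4]: E(K, 34) = 54; 119 ⊕ 54 = 65.
P[5]: E(K, 119) = 99; 179 ⊕ 99 = 208.

P[1] = 112, P[2] = 0, P[3] = 62, P[4] = 65, P[5] = 208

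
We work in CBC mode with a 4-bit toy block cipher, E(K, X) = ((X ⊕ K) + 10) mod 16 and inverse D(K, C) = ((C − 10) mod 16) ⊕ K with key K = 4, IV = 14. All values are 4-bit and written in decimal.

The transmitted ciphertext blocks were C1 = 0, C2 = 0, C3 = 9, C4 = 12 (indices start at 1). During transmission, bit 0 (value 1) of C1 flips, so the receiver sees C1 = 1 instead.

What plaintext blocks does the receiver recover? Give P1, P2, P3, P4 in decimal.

P1 = 13, P2 = 3, P3 = 11, P4 = 15

CBC decryption: P_i = D(K, C_i) ⊕ C_{i−1}, with C_{0} = IV.
Only C1 changed, to 1. In CBC, a change in C_i garbles P_i and flips the same bit in P_{i+1}. Decrypting the received ciphertext:
P1: D(K, 1) = 3; 3 ⊕ 14 = 13.
P2: D(K, 0) = 2; 2 ⊕ 1 = 3.
P3: D(K, 9) = 11; 11 ⊕ 0 = 11.
P4: D(K, 12) = 6; 6 ⊕ 9 = 15.
Blocks that differ from the original plaintext: P1, P2.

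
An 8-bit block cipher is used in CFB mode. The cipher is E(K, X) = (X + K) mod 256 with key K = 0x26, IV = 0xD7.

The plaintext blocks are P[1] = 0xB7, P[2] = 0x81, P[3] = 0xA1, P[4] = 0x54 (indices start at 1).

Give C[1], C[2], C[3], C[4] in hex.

CFB encryption: C_i = P_i ⊕ E(K, C_{i−1}), with C_{0} = IV.
C[1]: E(K, 0xD7) = 0xFD; 0xB7 ⊕ 0xFD = 0x4A.
C[2]: E(K, 0x4A) = 0x70; 0x81 ⊕ 0x70 = 0xF1.
C[3]: E(K, 0xF1) = 0x17; 0xA1 ⊕ 0x17 = 0xB6.
C[4]: E(K, 0xB6) = 0xDC; 0x54 ⊕ 0xDC = 0x88.

C[1] = 0x4A, C[2] = 0xF1, C[3] = 0xB6, C[4] = 0x88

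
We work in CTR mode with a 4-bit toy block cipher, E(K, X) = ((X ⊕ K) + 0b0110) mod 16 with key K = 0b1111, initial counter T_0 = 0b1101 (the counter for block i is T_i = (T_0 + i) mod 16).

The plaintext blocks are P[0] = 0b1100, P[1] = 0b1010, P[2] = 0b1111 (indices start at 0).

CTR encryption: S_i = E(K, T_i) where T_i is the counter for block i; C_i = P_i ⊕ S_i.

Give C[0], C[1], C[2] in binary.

C[0] = 0b0100, C[1] = 0b1101, C[2] = 0b1001

C[0]: T = 0b1101, S = E(K, T) = 0b1000; 0b1100 ⊕ 0b1000 = 0b0100.
C[1]: T = 0b1110, S = E(K, T) = 0b0111; 0b1010 ⊕ 0b0111 = 0b1101.
C[2]: T = 0b1111, S = E(K, T) = 0b0110; 0b1111 ⊕ 0b0110 = 0b1001.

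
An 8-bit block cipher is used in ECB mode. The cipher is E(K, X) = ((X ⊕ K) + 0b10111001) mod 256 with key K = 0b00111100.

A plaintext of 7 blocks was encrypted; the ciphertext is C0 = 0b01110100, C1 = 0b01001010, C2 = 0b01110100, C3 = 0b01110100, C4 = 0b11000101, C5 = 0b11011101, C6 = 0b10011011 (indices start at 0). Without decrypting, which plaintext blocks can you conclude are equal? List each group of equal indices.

P0 = P2 = P3

ECB encrypts each block independently with the same key, so equal ciphertext blocks imply equal plaintext blocks.
C0 = C2 = C3 = 0b01110100, so P0 = P2 = P3.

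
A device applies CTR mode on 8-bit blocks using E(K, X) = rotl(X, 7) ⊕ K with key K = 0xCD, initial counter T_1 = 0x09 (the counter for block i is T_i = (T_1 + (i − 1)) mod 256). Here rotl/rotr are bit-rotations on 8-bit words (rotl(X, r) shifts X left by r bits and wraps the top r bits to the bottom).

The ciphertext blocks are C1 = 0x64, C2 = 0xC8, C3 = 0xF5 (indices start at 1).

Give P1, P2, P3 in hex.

CTR decryption: S_i = E(K, T_i) where T_i is the counter for block i; P_i = C_i ⊕ S_i.
P1: T = 0x09, S = E(K, T) = 0x49; 0x64 ⊕ 0x49 = 0x2D.
P2: T = 0x0A, S = E(K, T) = 0xC8; 0xC8 ⊕ 0xC8 = 0x00.
P3: T = 0x0B, S = E(K, T) = 0x48; 0xF5 ⊕ 0x48 = 0xBD.

P1 = 0x2D, P2 = 0x00, P3 = 0xBD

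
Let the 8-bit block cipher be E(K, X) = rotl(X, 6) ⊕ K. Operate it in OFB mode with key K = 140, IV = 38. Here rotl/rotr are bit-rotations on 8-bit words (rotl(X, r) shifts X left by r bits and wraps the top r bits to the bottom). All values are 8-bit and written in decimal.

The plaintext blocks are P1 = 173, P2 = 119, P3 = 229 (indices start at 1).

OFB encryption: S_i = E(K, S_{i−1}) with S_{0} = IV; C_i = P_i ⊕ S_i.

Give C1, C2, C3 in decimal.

C1: S = E(K, 38) = 5; 173 ⊕ 5 = 168.
C2: S = E(K, 5) = 205; 119 ⊕ 205 = 186.
C3: S = E(K, 205) = 255; 229 ⊕ 255 = 26.

C1 = 168, C2 = 186, C3 = 26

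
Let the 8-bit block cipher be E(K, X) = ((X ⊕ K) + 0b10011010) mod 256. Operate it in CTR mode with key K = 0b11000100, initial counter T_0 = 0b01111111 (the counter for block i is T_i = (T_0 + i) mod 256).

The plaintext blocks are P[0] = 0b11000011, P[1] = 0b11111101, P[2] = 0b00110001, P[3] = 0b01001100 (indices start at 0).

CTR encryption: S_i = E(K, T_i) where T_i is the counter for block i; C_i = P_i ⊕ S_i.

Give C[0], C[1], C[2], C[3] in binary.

C[0]: T = 0b01111111, S = E(K, T) = 0b01010101; 0b11000011 ⊕ 0b01010101 = 0b10010110.
C[1]: T = 0b10000000, S = E(K, T) = 0b11011110; 0b11111101 ⊕ 0b11011110 = 0b00100011.
C[2]: T = 0b10000001, S = E(K, T) = 0b11011111; 0b00110001 ⊕ 0b11011111 = 0b11101110.
C[3]: T = 0b10000010, S = E(K, T) = 0b11100000; 0b01001100 ⊕ 0b11100000 = 0b10101100.

C[0] = 0b10010110, C[1] = 0b00100011, C[2] = 0b11101110, C[3] = 0b10101100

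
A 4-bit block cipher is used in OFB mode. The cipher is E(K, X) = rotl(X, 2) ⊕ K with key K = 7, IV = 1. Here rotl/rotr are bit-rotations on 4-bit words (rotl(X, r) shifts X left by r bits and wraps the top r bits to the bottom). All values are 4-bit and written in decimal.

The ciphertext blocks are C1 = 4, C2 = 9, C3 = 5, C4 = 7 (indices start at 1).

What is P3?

OFB decryption: S_i = E(K, S_{i−1}) with S_{0} = IV; P_i = C_i ⊕ S_i.
P1: S = E(K, 1) = 3; 4 ⊕ 3 = 7.
P2: S = E(K, 3) = 11; 9 ⊕ 11 = 2.
P3: S = E(K, 11) = 9; 5 ⊕ 9 = 12.

P3 = 12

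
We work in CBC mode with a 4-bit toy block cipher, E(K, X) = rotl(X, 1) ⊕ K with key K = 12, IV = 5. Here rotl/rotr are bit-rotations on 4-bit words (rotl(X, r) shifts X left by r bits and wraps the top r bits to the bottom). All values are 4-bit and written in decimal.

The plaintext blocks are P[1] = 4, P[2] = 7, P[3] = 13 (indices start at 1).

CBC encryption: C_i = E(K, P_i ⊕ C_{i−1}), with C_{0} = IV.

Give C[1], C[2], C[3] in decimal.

C[1]: P[1] ⊕ 5 = 1; E(K, 1) = 14.
C[2]: P[2] ⊕ 14 = 9; E(K, 9) = 15.
C[3]: P[3] ⊕ 15 = 2; E(K, 2) = 8.

C[1] = 14, C[2] = 15, C[3] = 8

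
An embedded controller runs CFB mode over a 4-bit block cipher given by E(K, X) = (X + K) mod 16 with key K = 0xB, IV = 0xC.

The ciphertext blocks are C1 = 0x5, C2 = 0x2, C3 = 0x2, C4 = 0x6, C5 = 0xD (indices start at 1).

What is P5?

P5 = 0xC

CFB decryption: P_i = C_i ⊕ E(K, C_{i−1}), with C_{0} = IV.
P5: E(K, 0x6) = 0x1; 0xD ⊕ 0x1 = 0xC.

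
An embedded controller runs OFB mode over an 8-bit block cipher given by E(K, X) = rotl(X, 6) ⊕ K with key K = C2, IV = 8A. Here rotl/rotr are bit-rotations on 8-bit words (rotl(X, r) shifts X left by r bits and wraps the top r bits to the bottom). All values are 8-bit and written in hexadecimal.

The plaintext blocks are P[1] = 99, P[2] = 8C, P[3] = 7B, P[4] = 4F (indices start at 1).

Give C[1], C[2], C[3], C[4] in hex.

OFB encryption: S_i = E(K, S_{i−1}) with S_{0} = IV; C_i = P_i ⊕ S_i.
C[1]: S = E(K, 8A) = 60; 99 ⊕ 60 = F9.
C[2]: S = E(K, 60) = DA; 8C ⊕ DA = 56.
C[3]: S = E(K, DA) = 74; 7B ⊕ 74 = 0F.
C[4]: S = E(K, 74) = DF; 4F ⊕ DF = 90.

C[1] = F9, C[2] = 56, C[3] = 0F, C[4] = 90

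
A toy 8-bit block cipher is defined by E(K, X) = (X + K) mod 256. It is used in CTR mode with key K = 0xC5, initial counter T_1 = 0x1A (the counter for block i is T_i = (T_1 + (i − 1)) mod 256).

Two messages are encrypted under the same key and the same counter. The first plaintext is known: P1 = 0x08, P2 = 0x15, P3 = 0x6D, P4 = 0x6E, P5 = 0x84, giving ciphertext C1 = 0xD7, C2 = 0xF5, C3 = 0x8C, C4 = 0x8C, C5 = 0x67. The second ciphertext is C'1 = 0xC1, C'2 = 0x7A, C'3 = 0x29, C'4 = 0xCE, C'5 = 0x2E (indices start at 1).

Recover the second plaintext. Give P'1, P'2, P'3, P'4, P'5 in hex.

In CTR with a reused counter, both messages share the same keystream S_i, so C_i ⊕ C'_i = P_i ⊕ P'_i and thus P'_i = P_i ⊕ C_i ⊕ C'_i.
P'1: 0x08 ⊕ 0xD7 ⊕ 0xC1 = 0x1E.
P'2: 0x15 ⊕ 0xF5 ⊕ 0x7A = 0x9A.
P'3: 0x6D ⊕ 0x8C ⊕ 0x29 = 0xC8.
P'4: 0x6E ⊕ 0x8C ⊕ 0xCE = 0x2C.
P'5: 0x84 ⊕ 0x67 ⊕ 0x2E = 0xCD.

P'1 = 0x1E, P'2 = 0x9A, P'3 = 0xC8, P'4 = 0x2C, P'5 = 0xCD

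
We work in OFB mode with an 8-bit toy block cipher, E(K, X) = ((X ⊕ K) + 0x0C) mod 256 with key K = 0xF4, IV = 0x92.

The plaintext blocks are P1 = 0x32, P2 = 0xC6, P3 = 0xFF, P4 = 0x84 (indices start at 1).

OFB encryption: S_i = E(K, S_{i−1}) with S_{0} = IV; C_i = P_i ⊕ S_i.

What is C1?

C1 = 0x40

C1: S = E(K, 0x92) = 0x72; 0x32 ⊕ 0x72 = 0x40.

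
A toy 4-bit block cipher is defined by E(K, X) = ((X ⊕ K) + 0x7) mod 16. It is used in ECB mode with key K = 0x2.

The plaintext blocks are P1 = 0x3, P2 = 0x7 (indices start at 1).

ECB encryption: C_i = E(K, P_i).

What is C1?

C1 = 0x8

C1: E(K, 0x3) = 0x8.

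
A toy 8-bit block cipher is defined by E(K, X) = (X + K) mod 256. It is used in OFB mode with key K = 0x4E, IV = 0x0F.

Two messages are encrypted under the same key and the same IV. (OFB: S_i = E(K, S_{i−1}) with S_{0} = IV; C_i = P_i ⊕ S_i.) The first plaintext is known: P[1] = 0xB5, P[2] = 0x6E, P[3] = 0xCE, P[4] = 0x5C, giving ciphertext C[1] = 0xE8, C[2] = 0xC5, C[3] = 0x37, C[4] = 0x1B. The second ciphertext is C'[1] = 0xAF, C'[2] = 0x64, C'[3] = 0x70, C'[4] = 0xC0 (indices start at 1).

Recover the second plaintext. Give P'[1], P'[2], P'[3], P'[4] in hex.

P'[1] = 0xF2, P'[2] = 0xCF, P'[3] = 0x89, P'[4] = 0x87

In OFB with a reused IV, both messages share the same keystream S_i, so C_i ⊕ C'_i = P_i ⊕ P'_i and thus P'_i = P_i ⊕ C_i ⊕ C'_i.
P'[1]: 0xB5 ⊕ 0xE8 ⊕ 0xAF = 0xF2.
P'[2]: 0x6E ⊕ 0xC5 ⊕ 0x64 = 0xCF.
P'[3]: 0xCE ⊕ 0x37 ⊕ 0x70 = 0x89.
P'[4]: 0x5C ⊕ 0x1B ⊕ 0xC0 = 0x87.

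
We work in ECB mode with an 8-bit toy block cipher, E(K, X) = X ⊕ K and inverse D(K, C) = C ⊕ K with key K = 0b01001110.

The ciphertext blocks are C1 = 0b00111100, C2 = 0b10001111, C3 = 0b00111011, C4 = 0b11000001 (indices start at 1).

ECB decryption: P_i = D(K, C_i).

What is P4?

P4: D(K, 0b11000001) = 0b10001111.

P4 = 0b10001111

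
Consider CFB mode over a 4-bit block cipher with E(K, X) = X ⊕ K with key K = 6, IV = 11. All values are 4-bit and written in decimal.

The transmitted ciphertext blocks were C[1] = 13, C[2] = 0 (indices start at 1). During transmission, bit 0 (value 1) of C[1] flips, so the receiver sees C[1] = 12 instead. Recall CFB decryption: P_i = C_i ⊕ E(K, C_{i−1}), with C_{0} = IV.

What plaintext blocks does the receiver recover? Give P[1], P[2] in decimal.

Only C[1] changed, to 12. In CFB, a change in C_i flips the same bit in P_i and garbles P_{i+1}. Decrypting the received ciphertext:
P[1]: E(K, 11) = 13; 12 ⊕ 13 = 1.
P[2]: E(K, 12) = 10; 0 ⊕ 10 = 10.
Blocks that differ from the original plaintext: P[1], P[2].

P[1] = 1, P[2] = 10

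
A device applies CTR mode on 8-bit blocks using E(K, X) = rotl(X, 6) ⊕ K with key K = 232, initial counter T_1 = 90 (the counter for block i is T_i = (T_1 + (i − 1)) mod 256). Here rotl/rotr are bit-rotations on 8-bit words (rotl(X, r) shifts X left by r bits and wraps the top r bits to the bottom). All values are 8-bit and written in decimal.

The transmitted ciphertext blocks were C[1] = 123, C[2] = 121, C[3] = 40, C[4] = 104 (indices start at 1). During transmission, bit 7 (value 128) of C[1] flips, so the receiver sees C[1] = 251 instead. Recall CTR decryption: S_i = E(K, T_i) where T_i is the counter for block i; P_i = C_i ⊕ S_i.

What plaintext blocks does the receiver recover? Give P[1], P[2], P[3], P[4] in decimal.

P[1] = 133, P[2] = 71, P[3] = 215, P[4] = 215

Only C[1] changed, to 251. In CTR, a change in C_i flips the same bit in P_i only; the keystream is unaffected. Decrypting the received ciphertext:
P[1]: T = 90, S = E(K, T) = 126; 251 ⊕ 126 = 133.
P[2]: T = 91, S = E(K, T) = 62; 121 ⊕ 62 = 71.
P[3]: T = 92, S = E(K, T) = 255; 40 ⊕ 255 = 215.
P[4]: T = 93, S = E(K, T) = 191; 104 ⊕ 191 = 215.
Blocks that differ from the original plaintext: P[1].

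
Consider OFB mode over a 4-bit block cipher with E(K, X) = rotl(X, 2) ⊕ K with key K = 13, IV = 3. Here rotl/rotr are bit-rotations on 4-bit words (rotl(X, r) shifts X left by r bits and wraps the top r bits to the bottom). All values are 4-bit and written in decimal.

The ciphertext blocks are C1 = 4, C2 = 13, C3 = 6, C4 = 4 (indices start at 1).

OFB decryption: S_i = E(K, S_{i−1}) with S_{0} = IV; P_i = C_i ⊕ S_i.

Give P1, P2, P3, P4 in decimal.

P1: S = E(K, 3) = 1; 4 ⊕ 1 = 5.
P2: S = E(K, 1) = 9; 13 ⊕ 9 = 4.
P3: S = E(K, 9) = 11; 6 ⊕ 11 = 13.
P4: S = E(K, 11) = 3; 4 ⊕ 3 = 7.

P1 = 5, P2 = 4, P3 = 13, P4 = 7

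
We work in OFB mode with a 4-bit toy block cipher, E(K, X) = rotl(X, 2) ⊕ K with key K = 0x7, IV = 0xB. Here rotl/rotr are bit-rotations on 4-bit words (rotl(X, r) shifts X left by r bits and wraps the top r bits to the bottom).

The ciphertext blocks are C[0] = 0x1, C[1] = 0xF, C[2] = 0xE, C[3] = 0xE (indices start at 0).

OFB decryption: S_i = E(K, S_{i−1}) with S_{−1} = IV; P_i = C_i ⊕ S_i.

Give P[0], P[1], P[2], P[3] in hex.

P[0]: S = E(K, 0xB) = 0x9; 0x1 ⊕ 0x9 = 0x8.
P[1]: S = E(K, 0x9) = 0x1; 0xF ⊕ 0x1 = 0xE.
P[2]: S = E(K, 0x1) = 0x3; 0xE ⊕ 0x3 = 0xD.
P[3]: S = E(K, 0x3) = 0xB; 0xE ⊕ 0xB = 0x5.

P[0] = 0x8, P[1] = 0xE, P[2] = 0xD, P[3] = 0x5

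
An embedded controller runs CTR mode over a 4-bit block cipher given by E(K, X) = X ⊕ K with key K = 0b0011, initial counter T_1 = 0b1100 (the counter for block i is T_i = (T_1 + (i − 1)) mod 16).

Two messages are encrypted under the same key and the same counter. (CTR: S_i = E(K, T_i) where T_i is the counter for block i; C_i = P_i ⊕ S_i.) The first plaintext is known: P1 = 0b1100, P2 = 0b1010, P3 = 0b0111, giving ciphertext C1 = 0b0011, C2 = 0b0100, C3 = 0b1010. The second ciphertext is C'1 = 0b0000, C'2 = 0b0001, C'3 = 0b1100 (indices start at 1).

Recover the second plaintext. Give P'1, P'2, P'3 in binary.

In CTR with a reused counter, both messages share the same keystream S_i, so C_i ⊕ C'_i = P_i ⊕ P'_i and thus P'_i = P_i ⊕ C_i ⊕ C'_i.
P'1: 0b1100 ⊕ 0b0011 ⊕ 0b0000 = 0b1111.
P'2: 0b1010 ⊕ 0b0100 ⊕ 0b0001 = 0b1111.
P'3: 0b0111 ⊕ 0b1010 ⊕ 0b1100 = 0b0001.

P'1 = 0b1111, P'2 = 0b1111, P'3 = 0b0001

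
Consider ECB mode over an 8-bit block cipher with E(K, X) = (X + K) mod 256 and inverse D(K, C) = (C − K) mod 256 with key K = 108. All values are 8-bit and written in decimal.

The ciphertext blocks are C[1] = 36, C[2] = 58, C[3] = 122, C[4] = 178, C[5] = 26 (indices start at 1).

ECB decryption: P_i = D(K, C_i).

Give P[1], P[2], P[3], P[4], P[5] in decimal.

P[1]: D(K, 36) = 184.
P[2]: D(K, 58) = 206.
P[3]: D(K, 122) = 14.
P[4]: D(K, 178) = 70.
P[5]: D(K, 26) = 174.

P[1] = 184, P[2] = 206, P[3] = 14, P[4] = 70, P[5] = 174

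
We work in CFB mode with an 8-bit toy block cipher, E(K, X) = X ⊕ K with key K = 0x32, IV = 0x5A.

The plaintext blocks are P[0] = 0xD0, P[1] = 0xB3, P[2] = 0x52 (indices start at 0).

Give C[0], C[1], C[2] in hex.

CFB encryption: C_i = P_i ⊕ E(K, C_{i−1}), with C_{−1} = IV.
C[0]: E(K, 0x5A) = 0x68; 0xD0 ⊕ 0x68 = 0xB8.
C[1]: E(K, 0xB8) = 0x8A; 0xB3 ⊕ 0x8A = 0x39.
C[2]: E(K, 0x39) = 0x0B; 0x52 ⊕ 0x0B = 0x59.

C[0] = 0xB8, C[1] = 0x39, C[2] = 0x59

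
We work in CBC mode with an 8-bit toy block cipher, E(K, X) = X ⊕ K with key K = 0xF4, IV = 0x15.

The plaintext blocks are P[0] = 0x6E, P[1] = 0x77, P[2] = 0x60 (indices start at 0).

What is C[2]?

C[2] = 0x98

CBC encryption: C_i = E(K, P_i ⊕ C_{i−1}), with C_{−1} = IV.
C[0]: P[0] ⊕ 0x15 = 0x7B; E(K, 0x7B) = 0x8F.
C[1]: P[1] ⊕ 0x8F = 0xF8; E(K, 0xF8) = 0x0C.
C[2]: P[2] ⊕ 0x0C = 0x6C; E(K, 0x6C) = 0x98.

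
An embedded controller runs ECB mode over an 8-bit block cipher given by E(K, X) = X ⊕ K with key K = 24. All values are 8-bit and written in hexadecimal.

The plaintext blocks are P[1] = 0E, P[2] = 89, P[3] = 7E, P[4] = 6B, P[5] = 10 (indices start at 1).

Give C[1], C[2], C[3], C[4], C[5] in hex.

C[1] = 2A, C[2] = AD, C[3] = 5A, C[4] = 4F, C[5] = 34

ECB encryption: C_i = E(K, P_i).
C[1]: E(K, 0E) = 2A.
C[2]: E(K, 89) = AD.
C[3]: E(K, 7E) = 5A.
C[4]: E(K, 6B) = 4F.
C[5]: E(K, 10) = 34.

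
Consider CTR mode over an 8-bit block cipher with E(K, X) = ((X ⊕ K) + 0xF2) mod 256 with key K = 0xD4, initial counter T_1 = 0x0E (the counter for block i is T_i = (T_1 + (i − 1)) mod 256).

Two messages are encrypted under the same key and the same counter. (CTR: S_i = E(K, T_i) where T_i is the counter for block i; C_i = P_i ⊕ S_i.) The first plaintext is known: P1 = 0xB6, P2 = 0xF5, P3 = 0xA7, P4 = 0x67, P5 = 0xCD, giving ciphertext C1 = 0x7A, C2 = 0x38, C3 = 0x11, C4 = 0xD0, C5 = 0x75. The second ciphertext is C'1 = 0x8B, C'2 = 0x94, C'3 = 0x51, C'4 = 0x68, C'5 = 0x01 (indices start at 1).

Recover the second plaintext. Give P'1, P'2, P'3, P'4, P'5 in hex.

In CTR with a reused counter, both messages share the same keystream S_i, so C_i ⊕ C'_i = P_i ⊕ P'_i and thus P'_i = P_i ⊕ C_i ⊕ C'_i.
P'1: 0xB6 ⊕ 0x7A ⊕ 0x8B = 0x47.
P'2: 0xF5 ⊕ 0x38 ⊕ 0x94 = 0x59.
P'3: 0xA7 ⊕ 0x11 ⊕ 0x51 = 0xE7.
P'4: 0x67 ⊕ 0xD0 ⊕ 0x68 = 0xDF.
P'5: 0xCD ⊕ 0x75 ⊕ 0x01 = 0xB9.

P'1 = 0x47, P'2 = 0x59, P'3 = 0xE7, P'4 = 0xDF, P'5 = 0xB9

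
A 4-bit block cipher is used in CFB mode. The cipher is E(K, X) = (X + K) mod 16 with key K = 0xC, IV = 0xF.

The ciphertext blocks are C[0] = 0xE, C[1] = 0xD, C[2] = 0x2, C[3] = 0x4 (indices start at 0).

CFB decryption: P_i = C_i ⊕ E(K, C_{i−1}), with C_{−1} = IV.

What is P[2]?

P[2]: E(K, 0xD) = 0x9; 0x2 ⊕ 0x9 = 0xB.

P[2] = 0xB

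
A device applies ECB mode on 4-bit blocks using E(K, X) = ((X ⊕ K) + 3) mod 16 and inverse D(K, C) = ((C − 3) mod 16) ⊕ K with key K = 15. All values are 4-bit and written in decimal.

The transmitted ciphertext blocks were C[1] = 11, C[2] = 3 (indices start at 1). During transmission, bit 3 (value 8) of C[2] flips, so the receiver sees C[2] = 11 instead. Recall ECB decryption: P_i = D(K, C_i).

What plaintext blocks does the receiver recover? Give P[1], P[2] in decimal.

P[1] = 7, P[2] = 7

Only C[2] changed, to 11. In ECB, a change in C_i affects only P_i. Decrypting the received ciphertext:
P[1]: D(K, 11) = 7.
P[2]: D(K, 11) = 7.
Blocks that differ from the original plaintext: P[2].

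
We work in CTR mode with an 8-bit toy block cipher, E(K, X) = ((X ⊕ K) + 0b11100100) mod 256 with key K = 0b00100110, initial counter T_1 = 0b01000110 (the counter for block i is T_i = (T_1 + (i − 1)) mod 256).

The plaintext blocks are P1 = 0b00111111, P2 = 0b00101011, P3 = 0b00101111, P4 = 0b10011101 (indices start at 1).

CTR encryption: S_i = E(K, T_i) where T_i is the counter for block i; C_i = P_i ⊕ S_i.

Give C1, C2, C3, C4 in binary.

C1 = 0b01111011, C2 = 0b01101110, C3 = 0b01111101, C4 = 0b11001110

C1: T = 0b01000110, S = E(K, T) = 0b01000100; 0b00111111 ⊕ 0b01000100 = 0b01111011.
C2: T = 0b01000111, S = E(K, T) = 0b01000101; 0b00101011 ⊕ 0b01000101 = 0b01101110.
C3: T = 0b01001000, S = E(K, T) = 0b01010010; 0b00101111 ⊕ 0b01010010 = 0b01111101.
C4: T = 0b01001001, S = E(K, T) = 0b01010011; 0b10011101 ⊕ 0b01010011 = 0b11001110.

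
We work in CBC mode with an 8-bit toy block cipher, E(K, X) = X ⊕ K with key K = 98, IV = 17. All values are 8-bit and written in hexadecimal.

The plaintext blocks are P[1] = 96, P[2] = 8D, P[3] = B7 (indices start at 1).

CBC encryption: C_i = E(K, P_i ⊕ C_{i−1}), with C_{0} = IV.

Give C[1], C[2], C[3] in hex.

C[1]: P[1] ⊕ 17 = 81; E(K, 81) = 19.
C[2]: P[2] ⊕ 19 = 94; E(K, 94) = 0C.
C[3]: P[3] ⊕ 0C = BB; E(K, BB) = 23.

C[1] = 19, C[2] = 0C, C[3] = 23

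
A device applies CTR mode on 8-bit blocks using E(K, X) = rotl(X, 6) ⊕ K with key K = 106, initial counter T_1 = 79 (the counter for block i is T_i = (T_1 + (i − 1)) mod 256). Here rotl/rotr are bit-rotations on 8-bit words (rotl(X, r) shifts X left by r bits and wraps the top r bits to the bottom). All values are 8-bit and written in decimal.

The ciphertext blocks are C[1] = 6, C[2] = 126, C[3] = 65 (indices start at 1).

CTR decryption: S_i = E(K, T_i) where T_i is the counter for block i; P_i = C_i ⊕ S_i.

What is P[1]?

P[1] = 191

P[1]: T = 79, S = E(K, T) = 185; 6 ⊕ 185 = 191.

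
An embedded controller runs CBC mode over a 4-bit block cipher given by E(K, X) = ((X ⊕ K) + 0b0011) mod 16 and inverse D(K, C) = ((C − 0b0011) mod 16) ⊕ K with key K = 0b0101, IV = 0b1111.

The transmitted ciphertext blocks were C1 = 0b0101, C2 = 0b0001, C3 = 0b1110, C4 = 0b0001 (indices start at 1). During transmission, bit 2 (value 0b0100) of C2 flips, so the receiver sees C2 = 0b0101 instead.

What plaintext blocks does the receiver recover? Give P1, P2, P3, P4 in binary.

P1 = 0b1000, P2 = 0b0010, P3 = 0b1011, P4 = 0b0101

CBC decryption: P_i = D(K, C_i) ⊕ C_{i−1}, with C_{0} = IV.
Only C2 changed, to 0b0101. In CBC, a change in C_i garbles P_i and flips the same bit in P_{i+1}. Decrypting the received ciphertext:
P1: D(K, 0b0101) = 0b0111; 0b0111 ⊕ 0b1111 = 0b1000.
P2: D(K, 0b0101) = 0b0111; 0b0111 ⊕ 0b0101 = 0b0010.
P3: D(K, 0b1110) = 0b1110; 0b1110 ⊕ 0b0101 = 0b1011.
P4: D(K, 0b0001) = 0b1011; 0b1011 ⊕ 0b1110 = 0b0101.
Blocks that differ from the original plaintext: P2, P3.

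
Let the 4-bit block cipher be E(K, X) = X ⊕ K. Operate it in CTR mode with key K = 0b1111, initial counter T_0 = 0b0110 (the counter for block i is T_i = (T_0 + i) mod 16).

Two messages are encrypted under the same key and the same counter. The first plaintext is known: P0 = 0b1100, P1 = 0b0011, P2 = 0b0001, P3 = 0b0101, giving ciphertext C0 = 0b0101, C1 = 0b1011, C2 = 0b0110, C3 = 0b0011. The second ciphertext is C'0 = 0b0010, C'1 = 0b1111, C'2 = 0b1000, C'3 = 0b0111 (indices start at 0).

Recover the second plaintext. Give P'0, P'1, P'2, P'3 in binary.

P'0 = 0b1011, P'1 = 0b0111, P'2 = 0b1111, P'3 = 0b0001

In CTR with a reused counter, both messages share the same keystream S_i, so C_i ⊕ C'_i = P_i ⊕ P'_i and thus P'_i = P_i ⊕ C_i ⊕ C'_i.
P'0: 0b1100 ⊕ 0b0101 ⊕ 0b0010 = 0b1011.
P'1: 0b0011 ⊕ 0b1011 ⊕ 0b1111 = 0b0111.
P'2: 0b0001 ⊕ 0b0110 ⊕ 0b1000 = 0b1111.
P'3: 0b0101 ⊕ 0b0011 ⊕ 0b0111 = 0b0001.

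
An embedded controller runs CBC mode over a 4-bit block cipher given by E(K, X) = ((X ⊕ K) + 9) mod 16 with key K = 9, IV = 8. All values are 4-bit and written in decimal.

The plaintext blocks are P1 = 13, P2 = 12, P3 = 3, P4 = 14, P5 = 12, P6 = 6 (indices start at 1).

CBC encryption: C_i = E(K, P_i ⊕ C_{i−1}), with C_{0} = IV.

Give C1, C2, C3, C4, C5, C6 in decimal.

C1 = 5, C2 = 9, C3 = 12, C4 = 4, C5 = 10, C6 = 14

C1: P1 ⊕ 8 = 5; E(K, 5) = 5.
C2: P2 ⊕ 5 = 9; E(K, 9) = 9.
C3: P3 ⊕ 9 = 10; E(K, 10) = 12.
C4: P4 ⊕ 12 = 2; E(K, 2) = 4.
C5: P5 ⊕ 4 = 8; E(K, 8) = 10.
C6: P6 ⊕ 10 = 12; E(K, 12) = 14.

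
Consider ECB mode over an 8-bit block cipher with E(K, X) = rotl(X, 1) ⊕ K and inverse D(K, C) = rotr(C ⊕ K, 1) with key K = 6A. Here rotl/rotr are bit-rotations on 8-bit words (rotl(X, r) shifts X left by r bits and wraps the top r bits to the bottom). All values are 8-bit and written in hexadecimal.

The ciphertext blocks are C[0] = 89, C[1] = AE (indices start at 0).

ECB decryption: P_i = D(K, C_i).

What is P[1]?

P[1]: D(K, AE) = 62.

P[1] = 62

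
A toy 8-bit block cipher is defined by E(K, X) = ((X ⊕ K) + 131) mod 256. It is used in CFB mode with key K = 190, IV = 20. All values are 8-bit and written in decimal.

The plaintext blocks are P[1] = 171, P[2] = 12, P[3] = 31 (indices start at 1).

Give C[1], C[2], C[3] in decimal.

C[1] = 134, C[2] = 183, C[3] = 147

CFB encryption: C_i = P_i ⊕ E(K, C_{i−1}), with C_{0} = IV.
C[1]: E(K, 20) = 45; 171 ⊕ 45 = 134.
C[2]: E(K, 134) = 187; 12 ⊕ 187 = 183.
C[3]: E(K, 183) = 140; 31 ⊕ 140 = 147.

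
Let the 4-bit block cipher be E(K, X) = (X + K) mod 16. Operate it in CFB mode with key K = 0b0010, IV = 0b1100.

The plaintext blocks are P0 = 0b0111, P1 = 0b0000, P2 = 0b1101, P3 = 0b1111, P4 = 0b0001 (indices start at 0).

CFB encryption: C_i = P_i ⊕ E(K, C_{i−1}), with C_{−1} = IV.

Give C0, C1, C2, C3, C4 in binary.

C0 = 0b1001, C1 = 0b1011, C2 = 0b0000, C3 = 0b1101, C4 = 0b1110

C0: E(K, 0b1100) = 0b1110; 0b0111 ⊕ 0b1110 = 0b1001.
C1: E(K, 0b1001) = 0b1011; 0b0000 ⊕ 0b1011 = 0b1011.
C2: E(K, 0b1011) = 0b1101; 0b1101 ⊕ 0b1101 = 0b0000.
C3: E(K, 0b0000) = 0b0010; 0b1111 ⊕ 0b0010 = 0b1101.
C4: E(K, 0b1101) = 0b1111; 0b0001 ⊕ 0b1111 = 0b1110.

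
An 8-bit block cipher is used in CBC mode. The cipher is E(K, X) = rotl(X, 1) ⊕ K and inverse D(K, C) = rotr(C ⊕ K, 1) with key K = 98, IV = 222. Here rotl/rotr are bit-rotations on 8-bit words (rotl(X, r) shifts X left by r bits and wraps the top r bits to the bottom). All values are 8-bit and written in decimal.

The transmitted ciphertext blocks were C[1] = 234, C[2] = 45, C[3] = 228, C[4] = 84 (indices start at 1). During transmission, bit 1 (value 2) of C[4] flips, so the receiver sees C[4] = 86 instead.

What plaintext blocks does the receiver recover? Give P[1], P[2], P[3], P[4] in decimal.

P[1] = 154, P[2] = 77, P[3] = 110, P[4] = 254

CBC decryption: P_i = D(K, C_i) ⊕ C_{i−1}, with C_{0} = IV.
Only C[4] changed, to 86. In CBC, a change in C_i garbles P_i and flips the same bit in P_{i+1}. Decrypting the received ciphertext:
P[1]: D(K, 234) = 68; 68 ⊕ 222 = 154.
P[2]: D(K, 45) = 167; 167 ⊕ 234 = 77.
P[3]: D(K, 228) = 67; 67 ⊕ 45 = 110.
P[4]: D(K, 86) = 26; 26 ⊕ 228 = 254.
Blocks that differ from the original plaintext: P[4].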